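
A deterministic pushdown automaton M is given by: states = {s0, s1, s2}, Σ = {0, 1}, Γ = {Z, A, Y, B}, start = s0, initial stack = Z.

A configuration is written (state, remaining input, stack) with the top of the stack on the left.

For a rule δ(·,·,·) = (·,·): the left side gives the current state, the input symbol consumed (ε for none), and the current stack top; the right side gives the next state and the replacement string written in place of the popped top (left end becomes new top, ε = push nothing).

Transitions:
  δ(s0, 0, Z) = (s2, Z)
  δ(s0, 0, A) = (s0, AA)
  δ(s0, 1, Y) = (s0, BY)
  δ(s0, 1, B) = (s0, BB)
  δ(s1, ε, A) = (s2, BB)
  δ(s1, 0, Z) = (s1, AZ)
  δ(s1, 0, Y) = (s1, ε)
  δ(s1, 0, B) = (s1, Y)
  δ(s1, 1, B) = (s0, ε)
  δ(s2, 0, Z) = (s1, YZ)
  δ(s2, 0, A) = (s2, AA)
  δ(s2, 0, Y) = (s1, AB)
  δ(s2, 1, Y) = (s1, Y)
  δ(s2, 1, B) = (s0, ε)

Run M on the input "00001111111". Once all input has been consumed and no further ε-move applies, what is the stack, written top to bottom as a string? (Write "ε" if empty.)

BBBBBBBZ

(s0, 00001111111, Z) ⊢ (s2, 0001111111, Z) ⊢ (s1, 001111111, YZ) ⊢ (s1, 01111111, Z) ⊢ (s1, 1111111, AZ) ⊢ (s2, 1111111, BBZ) ⊢ (s0, 111111, BZ) ⊢ (s0, 11111, BBZ) ⊢ (s0, 1111, BBBZ) ⊢ (s0, 111, BBBBZ) ⊢ (s0, 11, BBBBBZ) ⊢ (s0, 1, BBBBBBZ) ⊢ (s0, ε, BBBBBBBZ)
All input consumed in state s0 with stack BBBBBBBZ.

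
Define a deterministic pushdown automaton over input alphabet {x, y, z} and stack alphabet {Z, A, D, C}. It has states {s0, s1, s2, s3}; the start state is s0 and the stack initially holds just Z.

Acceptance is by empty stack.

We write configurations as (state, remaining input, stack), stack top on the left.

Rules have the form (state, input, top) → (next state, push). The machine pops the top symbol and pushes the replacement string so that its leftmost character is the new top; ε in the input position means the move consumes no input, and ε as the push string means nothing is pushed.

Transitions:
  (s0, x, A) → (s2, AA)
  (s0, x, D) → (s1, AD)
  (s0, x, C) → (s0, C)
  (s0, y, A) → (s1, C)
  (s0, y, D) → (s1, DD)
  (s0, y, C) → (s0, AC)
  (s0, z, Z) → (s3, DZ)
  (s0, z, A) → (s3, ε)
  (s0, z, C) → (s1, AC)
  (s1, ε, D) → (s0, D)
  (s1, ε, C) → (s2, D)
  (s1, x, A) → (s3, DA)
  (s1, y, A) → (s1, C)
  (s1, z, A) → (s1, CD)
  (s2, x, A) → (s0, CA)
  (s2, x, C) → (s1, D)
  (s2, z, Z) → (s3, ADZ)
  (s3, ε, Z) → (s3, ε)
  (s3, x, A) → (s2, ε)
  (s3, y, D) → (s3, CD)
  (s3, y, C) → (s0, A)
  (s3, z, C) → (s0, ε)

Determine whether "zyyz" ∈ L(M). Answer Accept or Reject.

(s0, zyyz, Z) ⊢ (s3, yyz, DZ) ⊢ (s3, yz, CDZ) ⊢ (s0, z, ADZ) ⊢ (s3, ε, DZ)
All input consumed; stack is DZ, not empty, and no further ε-move applies.

Reject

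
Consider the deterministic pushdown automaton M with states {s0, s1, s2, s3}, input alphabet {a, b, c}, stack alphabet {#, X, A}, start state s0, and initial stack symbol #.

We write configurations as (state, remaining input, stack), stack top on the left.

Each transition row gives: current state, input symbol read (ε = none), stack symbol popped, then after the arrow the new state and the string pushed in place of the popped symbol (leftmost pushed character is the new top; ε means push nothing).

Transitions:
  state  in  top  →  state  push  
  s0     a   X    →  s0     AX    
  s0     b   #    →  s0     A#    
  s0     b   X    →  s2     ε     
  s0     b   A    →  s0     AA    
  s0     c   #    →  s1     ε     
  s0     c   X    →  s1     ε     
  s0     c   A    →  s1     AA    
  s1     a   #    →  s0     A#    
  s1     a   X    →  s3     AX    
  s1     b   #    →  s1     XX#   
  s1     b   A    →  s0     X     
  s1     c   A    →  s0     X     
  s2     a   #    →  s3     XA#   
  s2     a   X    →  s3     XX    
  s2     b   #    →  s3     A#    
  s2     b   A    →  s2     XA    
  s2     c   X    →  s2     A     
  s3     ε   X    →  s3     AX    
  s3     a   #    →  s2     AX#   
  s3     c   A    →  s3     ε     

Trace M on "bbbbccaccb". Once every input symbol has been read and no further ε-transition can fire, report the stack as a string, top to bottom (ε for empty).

(s0, bbbbccaccb, #)
  read b, top #: go to s0, push A# → (s0, bbbccaccb, A#)
  read b, top A: go to s0, push AA → (s0, bbccaccb, AA#)
  read b, top A: go to s0, push AA → (s0, bccaccb, AAA#)
  read b, top A: go to s0, push AA → (s0, ccaccb, AAAA#)
  read c, top A: go to s1, push AA → (s1, caccb, AAAAA#)
  read c, top A: go to s0, push X → (s0, accb, XAAAA#)
  read a, top X: go to s0, push AX → (s0, ccb, AXAAAA#)
  read c, top A: go to s1, push AA → (s1, cb, AAXAAAA#)
  read c, top A: go to s0, push X → (s0, b, XAXAAAA#)
  read b, top X: go to s2, push ε → (s2, ε, AXAAAA#)
All input consumed in state s2 with stack AXAAAA#.

AXAAAA#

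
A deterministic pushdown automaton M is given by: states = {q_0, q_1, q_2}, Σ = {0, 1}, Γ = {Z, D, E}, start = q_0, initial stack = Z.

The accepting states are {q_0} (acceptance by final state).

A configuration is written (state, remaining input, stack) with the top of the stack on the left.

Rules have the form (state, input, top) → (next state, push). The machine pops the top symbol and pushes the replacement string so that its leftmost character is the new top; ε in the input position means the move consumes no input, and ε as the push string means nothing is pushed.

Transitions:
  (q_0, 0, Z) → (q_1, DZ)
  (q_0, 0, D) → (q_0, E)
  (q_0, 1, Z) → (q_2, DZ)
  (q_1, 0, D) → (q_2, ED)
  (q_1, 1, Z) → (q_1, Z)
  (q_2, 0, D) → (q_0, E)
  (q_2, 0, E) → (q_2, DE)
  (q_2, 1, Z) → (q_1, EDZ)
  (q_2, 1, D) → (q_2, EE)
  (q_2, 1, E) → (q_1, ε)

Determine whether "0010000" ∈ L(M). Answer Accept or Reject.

(q_0, 0010000, Z)
  read 0, top Z: go to q_1, push DZ → (q_1, 010000, DZ)
  read 0, top D: go to q_2, push ED → (q_2, 10000, EDZ)
  read 1, top E: go to q_1, push ε → (q_1, 0000, DZ)
  read 0, top D: go to q_2, push ED → (q_2, 000, EDZ)
  read 0, top E: go to q_2, push DE → (q_2, 00, DEDZ)
  read 0, top D: go to q_0, push E → (q_0, 0, EEDZ)
No transition applies at (q_0, 0, EEDZ); input not fully consumed.

Reject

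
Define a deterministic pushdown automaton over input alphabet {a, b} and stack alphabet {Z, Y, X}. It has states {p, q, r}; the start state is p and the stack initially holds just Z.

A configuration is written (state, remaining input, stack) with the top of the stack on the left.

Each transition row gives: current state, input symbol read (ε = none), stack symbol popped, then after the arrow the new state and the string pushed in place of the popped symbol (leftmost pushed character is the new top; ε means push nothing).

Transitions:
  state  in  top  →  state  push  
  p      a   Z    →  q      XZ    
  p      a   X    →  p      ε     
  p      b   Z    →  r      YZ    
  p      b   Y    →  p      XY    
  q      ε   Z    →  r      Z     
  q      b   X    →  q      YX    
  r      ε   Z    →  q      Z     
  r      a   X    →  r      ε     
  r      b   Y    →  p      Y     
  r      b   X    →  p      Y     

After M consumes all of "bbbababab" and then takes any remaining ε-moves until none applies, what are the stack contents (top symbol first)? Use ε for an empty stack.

(p, bbbababab, Z) ⊢ (r, bbababab, YZ) ⊢ (p, bababab, YZ) ⊢ (p, ababab, XYZ) ⊢ (p, babab, YZ) ⊢ (p, abab, XYZ) ⊢ (p, bab, YZ) ⊢ (p, ab, XYZ) ⊢ (p, b, YZ) ⊢ (p, ε, XYZ)
All input consumed in state p with stack XYZ.

XYZ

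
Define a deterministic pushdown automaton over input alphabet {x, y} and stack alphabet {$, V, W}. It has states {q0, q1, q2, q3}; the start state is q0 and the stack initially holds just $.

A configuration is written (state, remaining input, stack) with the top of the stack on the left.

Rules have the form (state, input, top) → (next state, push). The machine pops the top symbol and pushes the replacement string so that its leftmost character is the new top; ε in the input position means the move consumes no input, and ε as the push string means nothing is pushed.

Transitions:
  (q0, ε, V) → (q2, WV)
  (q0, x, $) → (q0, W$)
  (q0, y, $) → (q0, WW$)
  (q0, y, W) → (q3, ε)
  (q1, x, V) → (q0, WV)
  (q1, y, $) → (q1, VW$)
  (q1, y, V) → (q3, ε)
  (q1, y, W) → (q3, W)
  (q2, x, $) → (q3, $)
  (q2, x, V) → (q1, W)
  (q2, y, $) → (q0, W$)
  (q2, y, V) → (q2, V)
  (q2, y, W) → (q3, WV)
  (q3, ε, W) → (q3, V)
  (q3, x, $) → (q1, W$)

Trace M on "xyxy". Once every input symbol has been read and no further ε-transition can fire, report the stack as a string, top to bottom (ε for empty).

(q0, xyxy, $)
  read x, top $: go to q0, push W$ → (q0, yxy, W$)
  read y, top W: go to q3, push ε → (q3, xy, $)
  read x, top $: go to q1, push W$ → (q1, y, W$)
  read y, top W: go to q3, push W → (q3, ε, W$)
  ε-move, top W: go to q3, push V → (q3, ε, V$)
All input consumed in state q3 with stack V$.

V$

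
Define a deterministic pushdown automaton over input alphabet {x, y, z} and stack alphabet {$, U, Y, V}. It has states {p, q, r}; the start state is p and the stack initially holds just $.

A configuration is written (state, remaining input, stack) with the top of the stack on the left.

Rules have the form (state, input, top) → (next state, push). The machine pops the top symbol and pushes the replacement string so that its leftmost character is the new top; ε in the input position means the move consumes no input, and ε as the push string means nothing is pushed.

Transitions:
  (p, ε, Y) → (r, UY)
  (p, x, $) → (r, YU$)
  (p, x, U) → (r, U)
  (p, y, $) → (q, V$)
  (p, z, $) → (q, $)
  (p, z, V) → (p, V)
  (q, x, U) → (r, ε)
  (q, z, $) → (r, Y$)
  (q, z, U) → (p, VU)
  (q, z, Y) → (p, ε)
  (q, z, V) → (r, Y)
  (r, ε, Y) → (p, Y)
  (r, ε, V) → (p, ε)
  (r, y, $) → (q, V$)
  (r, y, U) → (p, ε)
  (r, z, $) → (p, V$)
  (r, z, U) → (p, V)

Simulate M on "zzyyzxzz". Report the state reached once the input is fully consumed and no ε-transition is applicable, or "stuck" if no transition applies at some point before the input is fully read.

(p, zzyyzxzz, $)
  read z, top $: go to q, push $ → (q, zyyzxzz, $)
  read z, top $: go to r, push Y$ → (r, yyzxzz, Y$)
  ε-move, top Y: go to p, push Y → (p, yyzxzz, Y$)
  ε-move, top Y: go to r, push UY → (r, yyzxzz, UY$)
  read y, top U: go to p, push ε → (p, yzxzz, Y$)
  ε-move, top Y: go to r, push UY → (r, yzxzz, UY$)
  read y, top U: go to p, push ε → (p, zxzz, Y$)
  ε-move, top Y: go to r, push UY → (r, zxzz, UY$)
  read z, top U: go to p, push V → (p, xzz, VY$)
No transition for (p, x, top V); M blocks with input xzz remaining.

stuck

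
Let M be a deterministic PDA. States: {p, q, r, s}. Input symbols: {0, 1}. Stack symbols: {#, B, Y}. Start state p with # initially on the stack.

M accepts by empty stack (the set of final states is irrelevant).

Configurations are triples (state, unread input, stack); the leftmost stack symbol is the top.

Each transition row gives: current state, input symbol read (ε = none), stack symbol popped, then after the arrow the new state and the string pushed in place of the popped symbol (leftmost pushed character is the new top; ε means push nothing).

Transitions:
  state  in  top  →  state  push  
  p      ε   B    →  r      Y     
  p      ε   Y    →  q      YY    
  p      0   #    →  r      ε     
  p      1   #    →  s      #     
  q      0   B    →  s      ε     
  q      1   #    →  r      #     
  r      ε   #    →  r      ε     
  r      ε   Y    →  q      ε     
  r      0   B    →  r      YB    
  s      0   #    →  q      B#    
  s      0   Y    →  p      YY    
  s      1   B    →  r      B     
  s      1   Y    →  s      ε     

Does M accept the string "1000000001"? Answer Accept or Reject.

Reject

(p, 1000000001, #)
  read 1, top #: go to s, push # → (s, 000000001, #)
  read 0, top #: go to q, push B# → (q, 00000001, B#)
  read 0, top B: go to s, push ε → (s, 0000001, #)
  read 0, top #: go to q, push B# → (q, 000001, B#)
  read 0, top B: go to s, push ε → (s, 00001, #)
  read 0, top #: go to q, push B# → (q, 0001, B#)
  read 0, top B: go to s, push ε → (s, 001, #)
  read 0, top #: go to q, push B# → (q, 01, B#)
  read 0, top B: go to s, push ε → (s, 1, #)
No transition applies at (s, 1, #); input not fully consumed.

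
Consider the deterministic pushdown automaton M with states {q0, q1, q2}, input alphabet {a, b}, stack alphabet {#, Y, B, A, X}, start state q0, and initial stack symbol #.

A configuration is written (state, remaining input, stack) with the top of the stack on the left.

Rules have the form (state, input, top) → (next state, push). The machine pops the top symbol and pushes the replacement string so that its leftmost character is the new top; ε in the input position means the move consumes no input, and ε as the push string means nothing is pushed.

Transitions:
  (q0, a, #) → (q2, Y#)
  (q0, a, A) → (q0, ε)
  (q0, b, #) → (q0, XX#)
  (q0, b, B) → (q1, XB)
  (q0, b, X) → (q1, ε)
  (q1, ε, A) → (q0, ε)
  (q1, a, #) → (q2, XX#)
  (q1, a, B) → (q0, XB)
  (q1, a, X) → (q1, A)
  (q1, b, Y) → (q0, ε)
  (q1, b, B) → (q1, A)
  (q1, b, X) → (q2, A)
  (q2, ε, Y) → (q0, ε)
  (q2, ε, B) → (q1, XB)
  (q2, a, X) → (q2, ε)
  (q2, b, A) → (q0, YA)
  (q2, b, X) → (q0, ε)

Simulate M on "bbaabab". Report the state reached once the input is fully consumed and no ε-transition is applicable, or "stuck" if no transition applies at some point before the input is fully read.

(q0, bbaabab, #)
  read b, top #: go to q0, push XX# → (q0, baabab, XX#)
  read b, top X: go to q1, push ε → (q1, aabab, X#)
  read a, top X: go to q1, push A → (q1, abab, A#)
  ε-move, top A: go to q0, push ε → (q0, abab, #)
  read a, top #: go to q2, push Y# → (q2, bab, Y#)
  ε-move, top Y: go to q0, push ε → (q0, bab, #)
  read b, top #: go to q0, push XX# → (q0, ab, XX#)
No transition for (q0, a, top X); M blocks with input ab remaining.

stuck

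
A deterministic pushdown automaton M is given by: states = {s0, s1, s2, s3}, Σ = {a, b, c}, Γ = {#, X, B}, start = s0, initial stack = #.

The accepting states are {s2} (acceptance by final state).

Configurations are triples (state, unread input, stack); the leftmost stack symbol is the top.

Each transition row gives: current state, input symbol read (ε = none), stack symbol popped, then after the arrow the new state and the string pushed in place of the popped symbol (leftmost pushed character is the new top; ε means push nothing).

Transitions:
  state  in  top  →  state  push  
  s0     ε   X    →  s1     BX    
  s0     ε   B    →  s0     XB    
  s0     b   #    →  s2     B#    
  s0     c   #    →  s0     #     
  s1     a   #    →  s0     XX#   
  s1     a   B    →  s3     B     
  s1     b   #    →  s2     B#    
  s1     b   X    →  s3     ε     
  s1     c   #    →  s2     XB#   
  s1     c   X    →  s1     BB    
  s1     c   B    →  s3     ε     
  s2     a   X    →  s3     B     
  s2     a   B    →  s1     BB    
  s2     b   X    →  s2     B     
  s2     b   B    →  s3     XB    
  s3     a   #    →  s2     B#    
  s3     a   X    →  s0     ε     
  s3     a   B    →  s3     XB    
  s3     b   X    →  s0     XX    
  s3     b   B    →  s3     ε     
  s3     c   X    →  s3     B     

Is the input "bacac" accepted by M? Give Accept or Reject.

(s0, bacac, #)
  read b, top #: go to s2, push B# → (s2, acac, B#)
  read a, top B: go to s1, push BB → (s1, cac, BB#)
  read c, top B: go to s3, push ε → (s3, ac, B#)
  read a, top B: go to s3, push XB → (s3, c, XB#)
  read c, top X: go to s3, push B → (s3, ε, BB#)
All input consumed; state s3 ∉ F and no further ε-move applies.

Reject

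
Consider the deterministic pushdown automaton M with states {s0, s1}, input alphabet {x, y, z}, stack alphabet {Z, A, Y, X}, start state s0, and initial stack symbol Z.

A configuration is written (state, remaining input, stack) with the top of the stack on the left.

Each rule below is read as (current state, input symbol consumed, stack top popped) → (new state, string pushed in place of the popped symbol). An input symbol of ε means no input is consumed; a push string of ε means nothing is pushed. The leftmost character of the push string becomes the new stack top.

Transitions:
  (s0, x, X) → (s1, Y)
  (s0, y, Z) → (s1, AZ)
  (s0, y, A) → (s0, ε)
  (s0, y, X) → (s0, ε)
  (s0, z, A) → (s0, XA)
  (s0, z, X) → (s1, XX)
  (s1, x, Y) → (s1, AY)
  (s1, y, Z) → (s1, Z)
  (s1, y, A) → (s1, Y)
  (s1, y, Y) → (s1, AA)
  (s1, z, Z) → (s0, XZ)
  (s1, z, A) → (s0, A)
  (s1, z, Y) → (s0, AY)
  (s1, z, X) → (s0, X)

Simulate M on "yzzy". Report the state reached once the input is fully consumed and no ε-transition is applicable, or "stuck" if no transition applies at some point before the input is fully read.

s0

(s0, yzzy, Z) ⊢ (s1, zzy, AZ) ⊢ (s0, zy, AZ) ⊢ (s0, y, XAZ) ⊢ (s0, ε, AZ)
All input consumed; M is in state s0.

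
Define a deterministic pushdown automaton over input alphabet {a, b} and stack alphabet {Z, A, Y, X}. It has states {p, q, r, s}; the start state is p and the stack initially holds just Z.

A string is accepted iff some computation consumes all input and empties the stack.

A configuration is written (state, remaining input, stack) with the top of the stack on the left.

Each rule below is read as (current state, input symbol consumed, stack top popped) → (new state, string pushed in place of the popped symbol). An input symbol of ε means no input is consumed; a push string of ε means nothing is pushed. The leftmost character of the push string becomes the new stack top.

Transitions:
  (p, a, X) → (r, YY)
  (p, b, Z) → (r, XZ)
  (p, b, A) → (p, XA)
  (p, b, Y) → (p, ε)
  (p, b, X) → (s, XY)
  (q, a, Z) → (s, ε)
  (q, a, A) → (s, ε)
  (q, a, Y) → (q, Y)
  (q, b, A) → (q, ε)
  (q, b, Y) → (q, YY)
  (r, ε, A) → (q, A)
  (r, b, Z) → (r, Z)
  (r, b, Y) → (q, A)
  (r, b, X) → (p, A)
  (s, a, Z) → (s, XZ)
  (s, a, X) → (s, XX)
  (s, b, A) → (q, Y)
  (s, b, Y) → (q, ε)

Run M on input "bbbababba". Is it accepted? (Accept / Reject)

Accept

(p, bbbababba, Z)
  read b, top Z: go to r, push XZ → (r, bbababba, XZ)
  read b, top X: go to p, push A → (p, bababba, AZ)
  read b, top A: go to p, push XA → (p, ababba, XAZ)
  read a, top X: go to r, push YY → (r, babba, YYAZ)
  read b, top Y: go to q, push A → (q, abba, AYAZ)
  read a, top A: go to s, push ε → (s, bba, YAZ)
  read b, top Y: go to q, push ε → (q, ba, AZ)
  read b, top A: go to q, push ε → (q, a, Z)
  read a, top Z: go to s, push ε → (s, ε, ε)
All input consumed and the stack is empty.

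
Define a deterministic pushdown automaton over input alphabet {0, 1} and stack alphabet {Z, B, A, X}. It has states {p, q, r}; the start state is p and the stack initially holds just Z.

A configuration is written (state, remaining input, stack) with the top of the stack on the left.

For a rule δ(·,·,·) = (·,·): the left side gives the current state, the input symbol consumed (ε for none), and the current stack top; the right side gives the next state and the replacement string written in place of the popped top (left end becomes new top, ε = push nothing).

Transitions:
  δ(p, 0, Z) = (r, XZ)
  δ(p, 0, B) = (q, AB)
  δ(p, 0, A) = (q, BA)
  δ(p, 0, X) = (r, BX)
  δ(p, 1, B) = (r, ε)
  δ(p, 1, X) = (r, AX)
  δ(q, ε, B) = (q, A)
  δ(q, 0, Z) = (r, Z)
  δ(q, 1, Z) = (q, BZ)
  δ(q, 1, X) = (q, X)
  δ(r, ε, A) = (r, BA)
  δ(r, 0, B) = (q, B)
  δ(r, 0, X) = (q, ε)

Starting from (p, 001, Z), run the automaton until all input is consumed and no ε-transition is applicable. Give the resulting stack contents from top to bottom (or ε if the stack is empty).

AZ

(p, 001, Z)
  read 0, top Z: go to r, push XZ → (r, 01, XZ)
  read 0, top X: go to q, push ε → (q, 1, Z)
  read 1, top Z: go to q, push BZ → (q, ε, BZ)
  ε-move, top B: go to q, push A → (q, ε, AZ)
All input consumed in state q with stack AZ.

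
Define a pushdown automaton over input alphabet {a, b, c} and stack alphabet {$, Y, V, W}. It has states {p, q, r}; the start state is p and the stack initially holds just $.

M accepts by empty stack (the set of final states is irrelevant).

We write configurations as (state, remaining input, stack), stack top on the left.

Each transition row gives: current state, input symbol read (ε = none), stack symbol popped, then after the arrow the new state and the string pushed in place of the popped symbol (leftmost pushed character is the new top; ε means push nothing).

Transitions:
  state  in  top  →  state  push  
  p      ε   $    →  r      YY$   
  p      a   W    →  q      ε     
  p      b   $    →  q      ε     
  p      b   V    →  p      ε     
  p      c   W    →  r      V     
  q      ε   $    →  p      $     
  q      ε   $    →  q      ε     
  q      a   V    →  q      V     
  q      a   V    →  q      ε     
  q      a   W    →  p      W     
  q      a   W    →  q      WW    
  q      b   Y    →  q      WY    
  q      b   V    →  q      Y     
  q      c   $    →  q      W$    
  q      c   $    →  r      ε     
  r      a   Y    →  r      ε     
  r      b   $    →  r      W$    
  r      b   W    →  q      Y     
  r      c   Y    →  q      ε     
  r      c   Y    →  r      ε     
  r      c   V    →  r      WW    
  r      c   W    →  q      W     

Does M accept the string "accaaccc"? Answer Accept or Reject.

One accepting computation: (p, accaaccc, $) ⊢ (r, accaaccc, YY$) ⊢ (r, ccaaccc, Y$) ⊢ (q, caaccc, $) ⊢ (q, aaccc, W$) ⊢ (p, accc, W$) ⊢ (q, ccc, $) ⊢ (p, ccc, $) ⊢ (r, ccc, YY$) ⊢ (r, cc, Y$) ⊢ (q, c, $) ⊢ (r, ε, ε)
All input consumed and the stack is empty.

Accept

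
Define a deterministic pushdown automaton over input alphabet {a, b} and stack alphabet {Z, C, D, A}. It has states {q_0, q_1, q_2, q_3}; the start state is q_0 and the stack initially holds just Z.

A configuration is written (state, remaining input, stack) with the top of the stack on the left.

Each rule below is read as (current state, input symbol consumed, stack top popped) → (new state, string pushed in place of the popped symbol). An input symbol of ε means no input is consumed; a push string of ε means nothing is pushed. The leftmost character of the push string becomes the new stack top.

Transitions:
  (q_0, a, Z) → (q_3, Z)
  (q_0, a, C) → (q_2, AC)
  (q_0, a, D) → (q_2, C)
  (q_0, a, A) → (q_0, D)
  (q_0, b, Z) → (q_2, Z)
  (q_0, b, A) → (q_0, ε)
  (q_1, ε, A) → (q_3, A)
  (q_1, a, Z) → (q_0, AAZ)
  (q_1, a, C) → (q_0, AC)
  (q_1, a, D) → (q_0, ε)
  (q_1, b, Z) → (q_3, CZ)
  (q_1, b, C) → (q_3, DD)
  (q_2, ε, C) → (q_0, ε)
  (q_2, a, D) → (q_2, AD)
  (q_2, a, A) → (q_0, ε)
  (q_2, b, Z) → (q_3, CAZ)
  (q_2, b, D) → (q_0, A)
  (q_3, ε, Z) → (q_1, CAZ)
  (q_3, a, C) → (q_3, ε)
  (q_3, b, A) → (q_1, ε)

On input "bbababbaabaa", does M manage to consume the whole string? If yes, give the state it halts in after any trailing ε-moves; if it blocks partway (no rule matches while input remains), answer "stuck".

(q_0, bbababbaabaa, Z) ⊢ (q_2, bababbaabaa, Z) ⊢ (q_3, ababbaabaa, CAZ) ⊢ (q_3, babbaabaa, AZ) ⊢ (q_1, abbaabaa, Z) ⊢ (q_0, bbaabaa, AAZ) ⊢ (q_0, baabaa, AZ) ⊢ (q_0, aabaa, Z) ⊢ (q_3, abaa, Z) ⊢ (q_1, abaa, CAZ) ⊢ (q_0, baa, ACAZ) ⊢ (q_0, aa, CAZ) ⊢ (q_2, a, ACAZ) ⊢ (q_0, ε, CAZ)
All input consumed; M is in state q_0.

q_0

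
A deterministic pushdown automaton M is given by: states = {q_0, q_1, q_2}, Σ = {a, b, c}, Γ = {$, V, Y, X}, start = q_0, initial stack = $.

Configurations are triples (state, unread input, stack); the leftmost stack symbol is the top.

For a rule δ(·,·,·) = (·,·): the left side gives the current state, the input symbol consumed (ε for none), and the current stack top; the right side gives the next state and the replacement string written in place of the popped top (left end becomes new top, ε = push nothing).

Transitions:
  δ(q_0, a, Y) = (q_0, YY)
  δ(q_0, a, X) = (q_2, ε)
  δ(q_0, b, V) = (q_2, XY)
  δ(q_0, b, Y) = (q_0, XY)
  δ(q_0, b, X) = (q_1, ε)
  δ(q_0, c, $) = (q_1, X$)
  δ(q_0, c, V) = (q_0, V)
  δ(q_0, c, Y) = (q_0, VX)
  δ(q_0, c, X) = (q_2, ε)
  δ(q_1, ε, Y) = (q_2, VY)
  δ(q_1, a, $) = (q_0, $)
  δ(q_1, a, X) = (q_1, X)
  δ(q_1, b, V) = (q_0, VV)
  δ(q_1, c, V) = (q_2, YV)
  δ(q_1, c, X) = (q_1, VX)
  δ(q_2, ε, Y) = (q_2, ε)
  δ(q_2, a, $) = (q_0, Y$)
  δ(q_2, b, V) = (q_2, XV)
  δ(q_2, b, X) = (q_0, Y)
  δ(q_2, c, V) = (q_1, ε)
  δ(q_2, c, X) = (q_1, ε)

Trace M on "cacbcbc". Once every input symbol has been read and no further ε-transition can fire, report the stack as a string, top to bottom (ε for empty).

VYVX$

(q_0, cacbcbc, $)
  read c, top $: go to q_1, push X$ → (q_1, acbcbc, X$)
  read a, top X: go to q_1, push X → (q_1, cbcbc, X$)
  read c, top X: go to q_1, push VX → (q_1, bcbc, VX$)
  read b, top V: go to q_0, push VV → (q_0, cbc, VVX$)
  read c, top V: go to q_0, push V → (q_0, bc, VVX$)
  read b, top V: go to q_2, push XY → (q_2, c, XYVX$)
  read c, top X: go to q_1, push ε → (q_1, ε, YVX$)
  ε-move, top Y: go to q_2, push VY → (q_2, ε, VYVX$)
All input consumed in state q_2 with stack VYVX$.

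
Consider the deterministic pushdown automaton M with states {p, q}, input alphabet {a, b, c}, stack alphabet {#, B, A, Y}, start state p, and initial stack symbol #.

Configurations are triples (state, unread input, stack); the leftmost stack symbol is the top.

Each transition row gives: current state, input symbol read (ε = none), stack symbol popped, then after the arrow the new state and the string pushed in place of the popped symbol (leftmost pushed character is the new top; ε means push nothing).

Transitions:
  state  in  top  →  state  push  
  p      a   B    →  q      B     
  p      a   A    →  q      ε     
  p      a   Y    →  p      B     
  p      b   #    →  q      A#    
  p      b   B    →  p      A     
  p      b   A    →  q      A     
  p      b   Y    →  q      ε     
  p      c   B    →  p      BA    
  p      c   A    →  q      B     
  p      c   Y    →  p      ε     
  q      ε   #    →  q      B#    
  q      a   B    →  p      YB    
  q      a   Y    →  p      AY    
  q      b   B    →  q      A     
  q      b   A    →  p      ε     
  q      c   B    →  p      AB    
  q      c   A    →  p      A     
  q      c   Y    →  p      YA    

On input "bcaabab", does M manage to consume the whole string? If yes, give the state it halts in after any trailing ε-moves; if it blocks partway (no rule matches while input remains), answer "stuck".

q

(p, bcaabab, #)
  read b, top #: go to q, push A# → (q, caabab, A#)
  read c, top A: go to p, push A → (p, aabab, A#)
  read a, top A: go to q, push ε → (q, abab, #)
  ε-move, top #: go to q, push B# → (q, abab, B#)
  read a, top B: go to p, push YB → (p, bab, YB#)
  read b, top Y: go to q, push ε → (q, ab, B#)
  read a, top B: go to p, push YB → (p, b, YB#)
  read b, top Y: go to q, push ε → (q, ε, B#)
All input consumed; M is in state q.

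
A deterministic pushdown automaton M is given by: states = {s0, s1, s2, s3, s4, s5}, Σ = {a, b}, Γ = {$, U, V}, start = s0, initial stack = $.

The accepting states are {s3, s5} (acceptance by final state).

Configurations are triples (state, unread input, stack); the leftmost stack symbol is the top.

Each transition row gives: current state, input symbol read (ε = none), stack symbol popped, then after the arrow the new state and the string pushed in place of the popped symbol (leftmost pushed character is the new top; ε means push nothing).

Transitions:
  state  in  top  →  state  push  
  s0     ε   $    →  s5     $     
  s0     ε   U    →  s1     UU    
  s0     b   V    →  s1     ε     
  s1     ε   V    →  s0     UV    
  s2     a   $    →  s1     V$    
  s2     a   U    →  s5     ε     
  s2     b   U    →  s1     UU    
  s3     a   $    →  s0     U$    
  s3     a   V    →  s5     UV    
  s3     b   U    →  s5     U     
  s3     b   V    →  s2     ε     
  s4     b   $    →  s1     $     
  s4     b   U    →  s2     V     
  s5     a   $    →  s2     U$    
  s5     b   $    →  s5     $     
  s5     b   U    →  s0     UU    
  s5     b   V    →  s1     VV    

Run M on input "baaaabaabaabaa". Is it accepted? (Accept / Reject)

(s0, baaaabaabaabaa, $) ⊢ (s5, baaaabaabaabaa, $) ⊢ (s5, aaaabaabaabaa, $) ⊢ (s2, aaabaabaabaa, U$) ⊢ (s5, aabaabaabaa, $) ⊢ (s2, abaabaabaa, U$) ⊢ (s5, baabaabaa, $) ⊢ (s5, aabaabaa, $) ⊢ (s2, abaabaa, U$) ⊢ (s5, baabaa, $) ⊢ (s5, aabaa, $) ⊢ (s2, abaa, U$) ⊢ (s5, baa, $) ⊢ (s5, aa, $) ⊢ (s2, a, U$) ⊢ (s5, ε, $)
All input consumed; state s5 ∈ F.

Accept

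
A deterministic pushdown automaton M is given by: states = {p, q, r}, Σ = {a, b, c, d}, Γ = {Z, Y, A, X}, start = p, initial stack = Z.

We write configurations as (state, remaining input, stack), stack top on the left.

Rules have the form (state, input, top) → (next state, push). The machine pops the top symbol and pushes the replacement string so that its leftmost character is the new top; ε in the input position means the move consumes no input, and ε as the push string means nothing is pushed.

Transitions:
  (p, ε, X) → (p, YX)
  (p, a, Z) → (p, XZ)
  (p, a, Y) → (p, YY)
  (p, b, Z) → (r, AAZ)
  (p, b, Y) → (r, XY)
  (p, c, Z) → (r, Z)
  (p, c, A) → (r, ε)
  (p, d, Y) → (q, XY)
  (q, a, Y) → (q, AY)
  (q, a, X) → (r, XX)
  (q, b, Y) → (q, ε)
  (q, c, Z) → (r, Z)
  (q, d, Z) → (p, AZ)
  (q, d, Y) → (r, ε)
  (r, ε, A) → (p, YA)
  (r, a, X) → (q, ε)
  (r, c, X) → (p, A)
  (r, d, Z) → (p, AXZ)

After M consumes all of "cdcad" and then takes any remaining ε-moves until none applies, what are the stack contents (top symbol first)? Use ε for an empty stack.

AZ

(p, cdcad, Z)
  read c, top Z: go to r, push Z → (r, dcad, Z)
  read d, top Z: go to p, push AXZ → (p, cad, AXZ)
  read c, top A: go to r, push ε → (r, ad, XZ)
  read a, top X: go to q, push ε → (q, d, Z)
  read d, top Z: go to p, push AZ → (p, ε, AZ)
All input consumed in state p with stack AZ.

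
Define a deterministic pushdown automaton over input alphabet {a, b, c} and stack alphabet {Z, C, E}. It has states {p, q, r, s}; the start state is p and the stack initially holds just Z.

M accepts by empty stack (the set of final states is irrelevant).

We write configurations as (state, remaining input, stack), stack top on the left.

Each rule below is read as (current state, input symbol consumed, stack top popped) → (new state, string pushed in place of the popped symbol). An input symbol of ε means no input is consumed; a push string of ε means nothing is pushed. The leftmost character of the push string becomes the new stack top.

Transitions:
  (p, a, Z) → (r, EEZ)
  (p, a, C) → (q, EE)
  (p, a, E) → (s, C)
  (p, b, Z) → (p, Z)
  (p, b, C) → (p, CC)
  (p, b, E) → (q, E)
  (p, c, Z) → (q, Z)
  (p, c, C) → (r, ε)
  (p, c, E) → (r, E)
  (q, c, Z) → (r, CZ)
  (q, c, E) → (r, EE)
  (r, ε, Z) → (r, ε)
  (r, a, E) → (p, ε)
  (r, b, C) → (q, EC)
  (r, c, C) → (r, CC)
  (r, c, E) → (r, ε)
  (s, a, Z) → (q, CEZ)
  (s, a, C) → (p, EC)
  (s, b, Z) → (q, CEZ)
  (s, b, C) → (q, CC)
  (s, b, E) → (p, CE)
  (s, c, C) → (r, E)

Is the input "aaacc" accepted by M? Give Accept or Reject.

Accept

(p, aaacc, Z) ⊢ (r, aacc, EEZ) ⊢ (p, acc, EZ) ⊢ (s, cc, CZ) ⊢ (r, c, EZ) ⊢ (r, ε, Z) ⊢ (r, ε, ε)
All input consumed and the stack is empty.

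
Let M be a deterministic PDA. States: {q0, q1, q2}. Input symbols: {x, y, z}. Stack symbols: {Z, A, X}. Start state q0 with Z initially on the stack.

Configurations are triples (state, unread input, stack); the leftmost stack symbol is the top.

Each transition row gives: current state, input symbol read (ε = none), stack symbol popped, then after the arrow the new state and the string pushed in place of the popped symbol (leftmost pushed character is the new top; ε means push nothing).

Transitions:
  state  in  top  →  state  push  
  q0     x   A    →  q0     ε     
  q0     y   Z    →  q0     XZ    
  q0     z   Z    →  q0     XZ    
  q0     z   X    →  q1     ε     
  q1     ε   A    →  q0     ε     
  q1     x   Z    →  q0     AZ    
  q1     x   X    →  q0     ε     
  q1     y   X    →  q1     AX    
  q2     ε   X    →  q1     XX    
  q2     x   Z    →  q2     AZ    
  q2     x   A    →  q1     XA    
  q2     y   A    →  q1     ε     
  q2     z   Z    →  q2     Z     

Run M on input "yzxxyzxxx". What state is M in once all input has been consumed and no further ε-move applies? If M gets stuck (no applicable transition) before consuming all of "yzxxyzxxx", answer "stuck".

stuck

(q0, yzxxyzxxx, Z) ⊢ (q0, zxxyzxxx, XZ) ⊢ (q1, xxyzxxx, Z) ⊢ (q0, xyzxxx, AZ) ⊢ (q0, yzxxx, Z) ⊢ (q0, zxxx, XZ) ⊢ (q1, xxx, Z) ⊢ (q0, xx, AZ) ⊢ (q0, x, Z)
No transition for (q0, x, top Z); M blocks with input x remaining.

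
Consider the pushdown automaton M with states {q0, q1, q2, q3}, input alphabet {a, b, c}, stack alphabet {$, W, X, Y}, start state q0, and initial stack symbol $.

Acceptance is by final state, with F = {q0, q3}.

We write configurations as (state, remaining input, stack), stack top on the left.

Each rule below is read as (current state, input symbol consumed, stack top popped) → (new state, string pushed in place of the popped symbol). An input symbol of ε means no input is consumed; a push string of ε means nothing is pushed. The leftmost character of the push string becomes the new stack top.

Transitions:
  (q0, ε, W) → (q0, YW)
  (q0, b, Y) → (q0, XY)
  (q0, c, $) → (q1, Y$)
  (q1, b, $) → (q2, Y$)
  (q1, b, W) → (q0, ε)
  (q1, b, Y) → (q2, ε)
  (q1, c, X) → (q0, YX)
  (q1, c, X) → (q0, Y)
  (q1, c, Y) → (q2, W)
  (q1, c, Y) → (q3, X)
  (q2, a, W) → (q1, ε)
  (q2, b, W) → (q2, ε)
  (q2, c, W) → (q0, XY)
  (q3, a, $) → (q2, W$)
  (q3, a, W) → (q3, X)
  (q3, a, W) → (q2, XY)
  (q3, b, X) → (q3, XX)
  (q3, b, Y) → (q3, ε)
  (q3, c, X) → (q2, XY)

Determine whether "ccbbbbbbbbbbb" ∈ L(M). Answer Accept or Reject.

Accept

One accepting computation: (q0, ccbbbbbbbbbbb, $) ⊢ (q1, cbbbbbbbbbbb, Y$) ⊢ (q3, bbbbbbbbbbb, X$) ⊢ (q3, bbbbbbbbbb, XX$) ⊢ (q3, bbbbbbbbb, XXX$) ⊢ (q3, bbbbbbbb, XXXX$) ⊢ (q3, bbbbbbb, XXXXX$) ⊢ (q3, bbbbbb, XXXXXX$) ⊢ (q3, bbbbb, XXXXXXX$) ⊢ (q3, bbbb, XXXXXXXX$) ⊢ (q3, bbb, XXXXXXXXX$) ⊢ (q3, bb, XXXXXXXXXX$) ⊢ (q3, b, XXXXXXXXXXX$) ⊢ (q3, ε, XXXXXXXXXXXX$)
All input consumed and state q3 ∈ F.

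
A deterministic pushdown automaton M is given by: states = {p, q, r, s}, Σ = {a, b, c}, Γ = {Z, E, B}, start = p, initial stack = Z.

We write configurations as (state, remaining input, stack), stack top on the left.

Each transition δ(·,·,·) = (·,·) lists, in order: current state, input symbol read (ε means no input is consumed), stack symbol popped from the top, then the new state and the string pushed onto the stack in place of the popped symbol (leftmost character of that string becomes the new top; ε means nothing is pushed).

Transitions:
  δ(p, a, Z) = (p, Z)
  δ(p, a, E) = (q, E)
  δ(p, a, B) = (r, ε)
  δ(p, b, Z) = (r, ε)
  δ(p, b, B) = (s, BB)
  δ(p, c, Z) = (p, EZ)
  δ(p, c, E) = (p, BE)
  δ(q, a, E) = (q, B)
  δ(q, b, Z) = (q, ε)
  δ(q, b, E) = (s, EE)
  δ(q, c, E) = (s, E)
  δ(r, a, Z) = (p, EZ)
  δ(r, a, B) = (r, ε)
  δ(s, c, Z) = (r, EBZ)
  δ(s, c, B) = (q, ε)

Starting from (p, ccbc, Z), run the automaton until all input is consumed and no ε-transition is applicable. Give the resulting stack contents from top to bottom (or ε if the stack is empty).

(p, ccbc, Z)
  read c, top Z: go to p, push EZ → (p, cbc, EZ)
  read c, top E: go to p, push BE → (p, bc, BEZ)
  read b, top B: go to s, push BB → (s, c, BBEZ)
  read c, top B: go to q, push ε → (q, ε, BEZ)
All input consumed in state q with stack BEZ.

BEZ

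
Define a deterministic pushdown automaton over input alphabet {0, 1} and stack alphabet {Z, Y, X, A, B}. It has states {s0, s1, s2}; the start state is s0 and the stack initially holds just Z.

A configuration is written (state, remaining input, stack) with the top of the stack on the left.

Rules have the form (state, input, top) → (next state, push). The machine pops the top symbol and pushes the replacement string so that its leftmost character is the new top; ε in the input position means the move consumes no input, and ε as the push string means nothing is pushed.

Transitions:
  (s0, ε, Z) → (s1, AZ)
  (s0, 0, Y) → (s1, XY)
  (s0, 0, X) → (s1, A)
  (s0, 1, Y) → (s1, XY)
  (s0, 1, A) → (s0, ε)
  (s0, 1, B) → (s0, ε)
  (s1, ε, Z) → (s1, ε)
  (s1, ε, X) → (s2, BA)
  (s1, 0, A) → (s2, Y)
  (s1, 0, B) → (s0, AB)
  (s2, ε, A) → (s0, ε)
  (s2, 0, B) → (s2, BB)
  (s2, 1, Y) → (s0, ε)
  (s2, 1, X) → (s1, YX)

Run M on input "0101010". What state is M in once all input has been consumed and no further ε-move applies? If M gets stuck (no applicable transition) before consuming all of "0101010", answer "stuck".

s2

(s0, 0101010, Z) ⊢ (s1, 0101010, AZ) ⊢ (s2, 101010, YZ) ⊢ (s0, 01010, Z) ⊢ (s1, 01010, AZ) ⊢ (s2, 1010, YZ) ⊢ (s0, 010, Z) ⊢ (s1, 010, AZ) ⊢ (s2, 10, YZ) ⊢ (s0, 0, Z) ⊢ (s1, 0, AZ) ⊢ (s2, ε, YZ)
All input consumed; M is in state s2.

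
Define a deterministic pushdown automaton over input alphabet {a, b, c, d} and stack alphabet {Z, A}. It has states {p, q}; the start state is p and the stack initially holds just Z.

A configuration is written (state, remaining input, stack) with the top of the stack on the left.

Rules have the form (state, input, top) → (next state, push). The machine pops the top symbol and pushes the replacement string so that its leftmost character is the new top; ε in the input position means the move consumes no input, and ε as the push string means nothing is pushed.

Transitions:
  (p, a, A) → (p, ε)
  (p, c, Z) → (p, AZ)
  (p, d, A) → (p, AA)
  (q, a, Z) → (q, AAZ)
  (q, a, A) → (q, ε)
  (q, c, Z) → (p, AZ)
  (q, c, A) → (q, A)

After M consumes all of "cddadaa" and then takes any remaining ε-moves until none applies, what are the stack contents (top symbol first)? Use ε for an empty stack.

AZ

(p, cddadaa, Z)
  read c, top Z: go to p, push AZ → (p, ddadaa, AZ)
  read d, top A: go to p, push AA → (p, dadaa, AAZ)
  read d, top A: go to p, push AA → (p, adaa, AAAZ)
  read a, top A: go to p, push ε → (p, daa, AAZ)
  read d, top A: go to p, push AA → (p, aa, AAAZ)
  read a, top A: go to p, push ε → (p, a, AAZ)
  read a, top A: go to p, push ε → (p, ε, AZ)
All input consumed in state p with stack AZ.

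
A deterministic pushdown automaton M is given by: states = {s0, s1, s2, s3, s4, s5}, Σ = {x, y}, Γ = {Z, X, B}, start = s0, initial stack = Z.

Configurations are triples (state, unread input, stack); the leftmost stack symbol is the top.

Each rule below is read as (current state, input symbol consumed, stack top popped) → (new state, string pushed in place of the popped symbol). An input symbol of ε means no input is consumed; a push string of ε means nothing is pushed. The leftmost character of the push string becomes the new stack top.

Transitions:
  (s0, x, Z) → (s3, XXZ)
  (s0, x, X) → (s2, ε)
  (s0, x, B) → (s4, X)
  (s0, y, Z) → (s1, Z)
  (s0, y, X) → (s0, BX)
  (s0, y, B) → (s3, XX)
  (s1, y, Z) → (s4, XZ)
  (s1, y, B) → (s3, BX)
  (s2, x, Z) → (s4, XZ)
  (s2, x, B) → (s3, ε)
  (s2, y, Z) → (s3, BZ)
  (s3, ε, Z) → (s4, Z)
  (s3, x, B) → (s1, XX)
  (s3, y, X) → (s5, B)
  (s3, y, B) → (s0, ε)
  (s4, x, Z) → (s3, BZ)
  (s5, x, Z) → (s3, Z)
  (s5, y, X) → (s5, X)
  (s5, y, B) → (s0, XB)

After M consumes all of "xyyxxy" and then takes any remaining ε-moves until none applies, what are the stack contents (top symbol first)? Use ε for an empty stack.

(s0, xyyxxy, Z)
  read x, top Z: go to s3, push XXZ → (s3, yyxxy, XXZ)
  read y, top X: go to s5, push B → (s5, yxxy, BXZ)
  read y, top B: go to s0, push XB → (s0, xxy, XBXZ)
  read x, top X: go to s2, push ε → (s2, xy, BXZ)
  read x, top B: go to s3, push ε → (s3, y, XZ)
  read y, top X: go to s5, push B → (s5, ε, BZ)
All input consumed in state s5 with stack BZ.

BZ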